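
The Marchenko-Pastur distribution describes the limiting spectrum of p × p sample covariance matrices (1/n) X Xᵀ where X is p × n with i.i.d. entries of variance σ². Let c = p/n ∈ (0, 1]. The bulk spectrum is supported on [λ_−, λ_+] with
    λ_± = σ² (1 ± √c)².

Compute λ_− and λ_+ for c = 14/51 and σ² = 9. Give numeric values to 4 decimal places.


c = 14/51 = 0.274510; √c = 0.523937.
λ_− = σ² (1 − √c)² = 9 · (1 − 0.523937)² = 9 · (0.476063)² = 2.039725.
λ_+ = σ² (1 + √c)² = 9 · (1 + 0.523937)² = 9 · (1.523937)² = 20.901451.

Rounded to 4 decimal places: λ_− ≈ 2.0397, λ_+ ≈ 20.9015.


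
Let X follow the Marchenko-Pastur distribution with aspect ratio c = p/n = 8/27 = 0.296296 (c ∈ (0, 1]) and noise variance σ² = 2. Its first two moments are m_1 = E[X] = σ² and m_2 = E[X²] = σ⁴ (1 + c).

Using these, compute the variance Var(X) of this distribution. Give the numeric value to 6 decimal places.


m_1 = E[X] = σ² = 2, so m_1² = 4.
m_2 = E[X²] = σ⁴ (1 + c) = 4 · (1 + 0.296296) = 4 · 1.296296 = 5.185185.
(Note m_2 − m_1² simplifies to c · σ⁴ = 0.296296 · 4.)

Var(X) = m_2 − m_1² = 5.185185 − 4 = 1.185185.


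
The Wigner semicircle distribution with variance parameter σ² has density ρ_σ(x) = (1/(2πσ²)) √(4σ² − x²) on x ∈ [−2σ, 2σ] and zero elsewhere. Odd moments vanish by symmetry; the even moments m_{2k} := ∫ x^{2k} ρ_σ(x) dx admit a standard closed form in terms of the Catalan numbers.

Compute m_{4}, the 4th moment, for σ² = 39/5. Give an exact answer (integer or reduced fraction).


By the scaled semicircle moment identity, m_{2k} = σ^{2k} · C_k with k = 2.
C_2 = (1/(k+1)) · C(2k, k) = (1/3) · C(4, 2) = (1/3) · 6 = 2.
σ^{2k} = (σ²)^k = (39/5)^2 = 1521/25.

Therefore m_{4} = σ^{4} · C_2 = (1521/25) · 2 = 3042/25.


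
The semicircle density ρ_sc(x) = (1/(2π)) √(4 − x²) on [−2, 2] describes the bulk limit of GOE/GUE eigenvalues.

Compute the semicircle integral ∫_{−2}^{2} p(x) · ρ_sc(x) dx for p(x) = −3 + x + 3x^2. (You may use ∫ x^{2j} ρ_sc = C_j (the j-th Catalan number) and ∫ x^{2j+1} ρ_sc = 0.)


Write p(x) = Σ a_i x^i, split into monomials and integrate each against ρ_sc separately.
Using ∫ x^{2j} ρ_sc = C_j = (1/(j+1)) C(2j, j) (Catalan numbers) and ∫ x^{2j+1} ρ_sc = 0 (odd monomials vanish by symmetry):
  i = 0 (even): a_0 · C_{0} = -3 · 1 = -3
  i = 1 (odd): ∫ x^1 ρ_sc = 0 (vanishes)
  i = 2 (even): a_2 · C_{1} = 3 · 1 = 3

Summing the contributions: ∫_{−2}^{2} p(x) ρ_sc(x) dx = (-3) + 3 = 0.


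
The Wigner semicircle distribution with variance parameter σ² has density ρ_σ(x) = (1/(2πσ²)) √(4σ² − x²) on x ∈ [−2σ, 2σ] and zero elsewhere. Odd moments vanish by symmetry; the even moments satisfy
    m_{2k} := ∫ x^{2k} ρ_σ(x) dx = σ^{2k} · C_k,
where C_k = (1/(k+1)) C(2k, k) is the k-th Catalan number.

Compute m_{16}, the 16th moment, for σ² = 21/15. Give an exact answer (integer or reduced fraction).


By the scaled semicircle moment identity, m_{2k} = σ^{2k} · C_k with k = 8.
C_8 = (1/(k+1)) · C(2k, k) = (1/9) · C(16, 8) = (1/9) · 12870 = 1430.
σ^{2k} = (σ²)^k = (21/15)^8 = 5764801/390625.

Therefore m_{16} = σ^{16} · C_8 = (5764801/390625) · 1430 = 1648733086/78125.


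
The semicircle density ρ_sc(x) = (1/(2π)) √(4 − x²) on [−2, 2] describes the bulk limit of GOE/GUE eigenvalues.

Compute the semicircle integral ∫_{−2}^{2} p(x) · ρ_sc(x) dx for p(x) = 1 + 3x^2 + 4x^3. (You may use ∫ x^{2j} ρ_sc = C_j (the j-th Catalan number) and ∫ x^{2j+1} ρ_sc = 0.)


Write p(x) = Σ a_i x^i, split into monomials and integrate each against ρ_sc separately.
Using ∫ x^{2j} ρ_sc = C_j = (1/(j+1)) C(2j, j) (Catalan numbers) and ∫ x^{2j+1} ρ_sc = 0 (odd monomials vanish by symmetry):
  i = 0 (even): a_0 · C_{0} = 1 · 1 = 1
  i = 2 (even): a_2 · C_{1} = 3 · 1 = 3
  i = 3 (odd): ∫ x^3 ρ_sc = 0 (vanishes)

Summing the contributions: ∫_{−2}^{2} p(x) ρ_sc(x) dx = 1 + 3 = 4.


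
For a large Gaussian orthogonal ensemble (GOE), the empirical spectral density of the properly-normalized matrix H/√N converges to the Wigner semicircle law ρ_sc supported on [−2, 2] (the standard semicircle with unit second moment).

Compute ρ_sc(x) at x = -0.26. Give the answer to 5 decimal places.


ρ_sc(x) = (1/(2π)) √(4 − x²). With x = -0.26:
  4 − x² = 4 − (-0.26)² = 4 − 0.067600 = 3.932400.
  √(4 − x²) = 1.983028.
  1/(2π) = 0.159155.
  ρ_sc(-0.26) = 0.159155 · 1.983028 = 0.315609.

Rounded to 5 decimal places: ρ_sc(-0.26) ≈ 0.31561.


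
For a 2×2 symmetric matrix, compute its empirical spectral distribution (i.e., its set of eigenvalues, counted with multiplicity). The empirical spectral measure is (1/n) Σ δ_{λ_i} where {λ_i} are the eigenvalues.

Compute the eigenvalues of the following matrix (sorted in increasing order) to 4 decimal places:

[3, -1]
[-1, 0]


Since M is real symmetric, both eigenvalues are real; they are the roots of det(λI − M) = λ² − (tr M) λ + det M.
tr M = 3 + 0 = 3.
det M = 3·0 − (-1)² = 0 − 1 = -1.
Characteristic polynomial: λ² − 3λ − 1 = 0.
Discriminant Δ = (tr M)² − 4·det M = 9 − (-4) = 13; √Δ = 3.605551.
λ = (tr M ± √Δ)/2 = (3 ± 3.605551)/2, giving (tr M − √Δ)/2 = -0.3028 and (tr M + √Δ)/2 = 3.3028.

Eigenvalues sorted in increasing order: [-0.3028, 3.3028].


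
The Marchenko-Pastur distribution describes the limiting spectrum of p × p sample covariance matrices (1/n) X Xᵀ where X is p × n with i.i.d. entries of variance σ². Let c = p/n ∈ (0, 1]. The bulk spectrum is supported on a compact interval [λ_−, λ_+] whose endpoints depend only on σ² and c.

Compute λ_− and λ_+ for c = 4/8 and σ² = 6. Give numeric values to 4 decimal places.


c = 4/8 = 0.500000; √c = 0.707107.
λ_− = σ² (1 − √c)² = 6 · (1 − 0.707107)² = 6 · (0.292893)² = 0.514719.
λ_+ = σ² (1 + √c)² = 6 · (1 + 0.707107)² = 6 · (1.707107)² = 17.485281.

Rounded to 4 decimal places: λ_− ≈ 0.5147, λ_+ ≈ 17.4853.


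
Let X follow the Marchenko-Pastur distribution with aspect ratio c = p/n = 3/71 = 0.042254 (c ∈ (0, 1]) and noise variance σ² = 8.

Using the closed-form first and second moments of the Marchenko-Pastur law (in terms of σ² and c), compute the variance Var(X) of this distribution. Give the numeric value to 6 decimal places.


Recall the MP moments m_1 = E[X] = σ² and m_2 = E[X²] = σ⁴ (1 + c).
m_1 = E[X] = σ² = 8, so m_1² = 64.
m_2 = E[X²] = σ⁴ (1 + c) = 64 · (1 + 0.042254) = 64 · 1.042254 = 66.704225.
(Note m_2 − m_1² simplifies to c · σ⁴ = 0.042254 · 64.)

Var(X) = m_2 − m_1² = 66.704225 − 64 = 2.704225.


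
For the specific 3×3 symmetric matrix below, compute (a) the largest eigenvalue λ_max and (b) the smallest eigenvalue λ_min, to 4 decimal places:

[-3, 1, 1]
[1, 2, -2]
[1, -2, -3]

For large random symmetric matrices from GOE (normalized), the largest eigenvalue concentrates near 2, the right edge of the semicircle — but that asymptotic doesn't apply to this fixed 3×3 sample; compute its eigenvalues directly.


Since M is real symmetric, all three eigenvalues are real; they are the roots of det(λI − M) = λ³ − (tr M) λ² + s λ − det M, where s is the sum of the principal 2×2 minors.
tr M = -3 + 2 + (-3) = -4.
s = ((-3)·2 − 1²) + ((-3)·(-3) − 1²) + (2·(-3) − (-2)²) = -7 + 8 + (-10) = -9.
det M (expand along row 1) = (-3)·(-10) − 1·(-1) + 1·(-4) = 27.
Characteristic polynomial: λ³ + 4λ² − 9λ − 27 = 0.
Substitute λ = y + (tr M)/3 = y − 1.333333 to remove the quadratic term: y³ + p·y + q = 0 with p = s − (tr M)²/3 = -14.333333 and q = −2(tr M)³/27 + (tr M)·s/3 − det M = -10.259259.
Three real roots ⇒ use the trigonometric (Viète) form: r = 2√(−p/3) = 4.371626, φ = arccos(3q/(p·r)) = arccos(0.491187) = 1.057344 rad.
y_k = r·cos(φ/3 − 2πk/3) for k = 0, 1, 2 gives y = 4.102904, -0.744560, -3.358344.
λ_k = y_k − 1.333333 gives λ = 2.7696, -2.0779, -4.6917 (check: the sum is -4.0000 = tr M).

Hence λ_max = 2.7696 and λ_min = -4.6917.


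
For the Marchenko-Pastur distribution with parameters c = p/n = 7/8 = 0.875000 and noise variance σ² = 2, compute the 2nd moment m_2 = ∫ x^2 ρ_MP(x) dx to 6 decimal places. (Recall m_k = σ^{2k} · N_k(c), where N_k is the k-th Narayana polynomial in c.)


E[X²] = σ⁴ (1 + c) (second MP moment). With σ² = 2 (so σ⁴ = 4) and c = 7/8 = 0.875000: E[X²] = 4 · (1 + 0.875000) = 4 · 1.875000.

So E[X^2] = 7.500000.


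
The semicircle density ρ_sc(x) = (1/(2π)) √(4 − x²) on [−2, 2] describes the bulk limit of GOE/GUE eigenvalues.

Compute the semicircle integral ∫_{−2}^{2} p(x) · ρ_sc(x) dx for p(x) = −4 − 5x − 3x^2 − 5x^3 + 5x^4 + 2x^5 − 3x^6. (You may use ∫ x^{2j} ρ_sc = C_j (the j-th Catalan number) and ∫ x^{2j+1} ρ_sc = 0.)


Write p(x) = Σ a_i x^i, split into monomials and integrate each against ρ_sc separately.
Using ∫ x^{2j} ρ_sc = C_j = (1/(j+1)) C(2j, j) (Catalan numbers) and ∫ x^{2j+1} ρ_sc = 0 (odd monomials vanish by symmetry):
  i = 0 (even): a_0 · C_{0} = -4 · 1 = -4
  i = 1 (odd): ∫ x^1 ρ_sc = 0 (vanishes)
  i = 2 (even): a_2 · C_{1} = -3 · 1 = -3
  i = 3 (odd): ∫ x^3 ρ_sc = 0 (vanishes)
  i = 4 (even): a_4 · C_{2} = 5 · 2 = 10
  i = 5 (odd): ∫ x^5 ρ_sc = 0 (vanishes)
  i = 6 (even): a_6 · C_{3} = -3 · 5 = -15

Summing the contributions: ∫_{−2}^{2} p(x) ρ_sc(x) dx = (-4) + (-3) + 10 + (-15) = -12.


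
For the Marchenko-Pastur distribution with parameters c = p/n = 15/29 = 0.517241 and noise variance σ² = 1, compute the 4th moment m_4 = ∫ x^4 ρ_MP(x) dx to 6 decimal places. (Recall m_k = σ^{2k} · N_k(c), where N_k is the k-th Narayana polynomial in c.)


E[X⁴] = σ⁸ (1 + 6c + 6c² + c³) (fourth MP moment). With σ² = 1 (so σ⁸ = 1) and c = 15/29 = 0.517241: E[X⁴] = 1 · (1 + 6·0.517241 + 6·(0.517241)² + (0.517241)³) = 1 · 5.847062.

So E[X^4] = 5.847062.


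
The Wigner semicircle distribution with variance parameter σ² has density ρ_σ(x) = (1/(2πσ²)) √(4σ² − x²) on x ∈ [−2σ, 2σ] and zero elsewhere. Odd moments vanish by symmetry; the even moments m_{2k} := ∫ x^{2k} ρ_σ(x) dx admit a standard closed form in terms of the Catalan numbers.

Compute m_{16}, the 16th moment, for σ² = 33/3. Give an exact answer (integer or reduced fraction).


By the scaled semicircle moment identity, m_{2k} = σ^{2k} · C_k with k = 8.
C_8 = (1/(k+1)) · C(2k, k) = (1/9) · C(16, 8) = (1/9) · 12870 = 1430.
σ^{2k} = (σ²)^k = (33/3)^8 = 214358881.

Therefore m_{16} = σ^{16} · C_8 = 214358881 · 1430 = 306533199830.


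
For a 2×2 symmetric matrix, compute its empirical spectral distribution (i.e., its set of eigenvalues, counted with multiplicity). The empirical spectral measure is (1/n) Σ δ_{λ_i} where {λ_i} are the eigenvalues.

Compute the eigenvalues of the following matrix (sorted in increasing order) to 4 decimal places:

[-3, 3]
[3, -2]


Since M is real symmetric, both eigenvalues are real; they are the roots of det(λI − M) = λ² − (tr M) λ + det M.
tr M = -3 + (-2) = -5.
det M = (-3)·(-2) − 3² = 6 − 9 = -3.
Characteristic polynomial: λ² + 5λ − 3 = 0.
Discriminant Δ = (tr M)² − 4·det M = 25 − (-12) = 37; √Δ = 6.082763.
λ = (tr M ± √Δ)/2 = (-5 ± 6.082763)/2, giving (tr M − √Δ)/2 = -5.5414 and (tr M + √Δ)/2 = 0.5414.

Eigenvalues sorted in increasing order: [-5.5414, 0.5414].


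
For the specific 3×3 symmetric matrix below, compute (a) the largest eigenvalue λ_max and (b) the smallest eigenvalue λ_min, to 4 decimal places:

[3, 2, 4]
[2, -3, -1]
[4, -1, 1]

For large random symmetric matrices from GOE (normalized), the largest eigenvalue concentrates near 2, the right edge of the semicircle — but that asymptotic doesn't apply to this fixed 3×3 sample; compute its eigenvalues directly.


Since M is real symmetric, all three eigenvalues are real; they are the roots of det(λI − M) = λ³ − (tr M) λ² + s λ − det M, where s is the sum of the principal 2×2 minors.
tr M = 3 + (-3) + 1 = 1.
s = (3·(-3) − 2²) + (3·1 − 4²) + ((-3)·1 − (-1)²) = -13 + (-13) + (-4) = -30.
det M (expand along row 1) = 3·(-4) − 2·6 + 4·10 = 16.
Characteristic polynomial: λ³ − λ² − 30λ − 16 = 0.
Substitute λ = y + (tr M)/3 = y + 0.333333 to remove the quadratic term: y³ + p·y + q = 0 with p = s − (tr M)²/3 = -30.333333 and q = −2(tr M)³/27 + (tr M)·s/3 − det M = -26.074074.
Three real roots ⇒ use the trigonometric (Viète) form: r = 2√(−p/3) = 6.359595, φ = arccos(3q/(p·r)) = arccos(0.405490) = 1.153281 rad.
y_k = r·cos(φ/3 − 2πk/3) for k = 0, 1, 2 gives y = 5.895430, -0.882222, -5.013208.
λ_k = y_k + 0.333333 gives λ = 6.2288, -0.5489, -4.6799 (check: the sum is 1.0000 = tr M).

Hence λ_max = 6.2288 and λ_min = -4.6799.


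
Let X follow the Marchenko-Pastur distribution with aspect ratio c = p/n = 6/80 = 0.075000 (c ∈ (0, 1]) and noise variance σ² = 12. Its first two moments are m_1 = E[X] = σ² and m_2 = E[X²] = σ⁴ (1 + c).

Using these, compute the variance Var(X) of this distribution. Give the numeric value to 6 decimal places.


m_1 = E[X] = σ² = 12, so m_1² = 144.
m_2 = E[X²] = σ⁴ (1 + c) = 144 · (1 + 0.075000) = 144 · 1.075000 = 154.800000.
(Note m_2 − m_1² simplifies to c · σ⁴ = 0.075000 · 144.)

Var(X) = m_2 − m_1² = 154.800000 − 144 = 10.800000.


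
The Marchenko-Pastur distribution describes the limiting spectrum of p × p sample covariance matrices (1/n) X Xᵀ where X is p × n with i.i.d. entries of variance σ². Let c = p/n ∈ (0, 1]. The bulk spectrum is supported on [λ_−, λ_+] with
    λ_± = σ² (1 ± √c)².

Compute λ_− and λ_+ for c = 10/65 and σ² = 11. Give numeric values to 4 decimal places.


c = 10/65 = 0.153846; √c = 0.392232.
λ_− = σ² (1 − √c)² = 11 · (1 − 0.392232)² = 11 · (0.607768)² = 4.063198.
λ_+ = σ² (1 + √c)² = 11 · (1 + 0.392232)² = 11 · (1.392232)² = 21.321418.

Rounded to 4 decimal places: λ_− ≈ 4.0632, λ_+ ≈ 21.3214.


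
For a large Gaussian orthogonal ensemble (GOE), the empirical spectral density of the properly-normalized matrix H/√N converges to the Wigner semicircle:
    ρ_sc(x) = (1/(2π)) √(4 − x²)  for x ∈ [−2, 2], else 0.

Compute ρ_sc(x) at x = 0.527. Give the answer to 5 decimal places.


ρ_sc(x) = (1/(2π)) √(4 − x²). With x = 0.527:
  4 − x² = 4 − (0.527)² = 4 − 0.277729 = 3.722271.
  √(4 − x²) = 1.929319.
  1/(2π) = 0.159155.
  ρ_sc(0.527) = 0.159155 · 1.929319 = 0.307061.

Rounded to 5 decimal places: ρ_sc(0.527) ≈ 0.30706.


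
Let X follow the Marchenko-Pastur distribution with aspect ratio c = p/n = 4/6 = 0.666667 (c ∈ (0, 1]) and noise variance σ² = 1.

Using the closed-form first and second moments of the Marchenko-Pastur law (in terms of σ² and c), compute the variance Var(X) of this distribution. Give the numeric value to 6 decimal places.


Recall the MP moments m_1 = E[X] = σ² and m_2 = E[X²] = σ⁴ (1 + c).
m_1 = E[X] = σ² = 1, so m_1² = 1.
m_2 = E[X²] = σ⁴ (1 + c) = 1 · (1 + 0.666667) = 1 · 1.666667 = 1.666667.
(Note m_2 − m_1² simplifies to c · σ⁴ = 0.666667 · 1.)

Var(X) = m_2 − m_1² = 1.666667 − 1 = 0.666667.


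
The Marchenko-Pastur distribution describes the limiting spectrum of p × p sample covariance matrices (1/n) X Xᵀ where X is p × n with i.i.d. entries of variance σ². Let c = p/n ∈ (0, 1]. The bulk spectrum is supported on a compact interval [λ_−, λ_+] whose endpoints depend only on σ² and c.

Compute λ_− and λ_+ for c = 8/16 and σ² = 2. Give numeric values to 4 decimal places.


c = 8/16 = 0.500000; √c = 0.707107.
λ_− = σ² (1 − √c)² = 2 · (1 − 0.707107)² = 2 · (0.292893)² = 0.171573.
λ_+ = σ² (1 + √c)² = 2 · (1 + 0.707107)² = 2 · (1.707107)² = 5.828427.

Rounded to 4 decimal places: λ_− ≈ 0.1716, λ_+ ≈ 5.8284.


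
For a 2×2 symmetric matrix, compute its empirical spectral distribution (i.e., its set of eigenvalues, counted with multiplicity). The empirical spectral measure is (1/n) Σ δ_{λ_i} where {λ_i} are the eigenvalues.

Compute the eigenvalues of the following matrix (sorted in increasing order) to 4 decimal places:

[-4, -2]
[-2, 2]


Since M is real symmetric, both eigenvalues are real; they are the roots of det(λI − M) = λ² − (tr M) λ + det M.
tr M = -4 + 2 = -2.
det M = (-4)·2 − (-2)² = -8 − 4 = -12.
Characteristic polynomial: λ² + 2λ − 12 = 0.
Discriminant Δ = (tr M)² − 4·det M = 4 − (-48) = 52; √Δ = 7.211103.
λ = (tr M ± √Δ)/2 = (-2 ± 7.211103)/2, giving (tr M − √Δ)/2 = -4.6056 and (tr M + √Δ)/2 = 2.6056.

Eigenvalues sorted in increasing order: [-4.6056, 2.6056].


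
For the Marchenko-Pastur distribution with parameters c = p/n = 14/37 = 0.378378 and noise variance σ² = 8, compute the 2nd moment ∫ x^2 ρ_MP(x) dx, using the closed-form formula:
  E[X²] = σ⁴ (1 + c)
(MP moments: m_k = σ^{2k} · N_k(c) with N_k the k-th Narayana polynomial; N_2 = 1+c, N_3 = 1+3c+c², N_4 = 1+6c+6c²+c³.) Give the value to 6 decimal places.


E[X²] = σ⁴ (1 + c) (second MP moment). With σ² = 8 (so σ⁴ = 64) and c = 14/37 = 0.378378: E[X²] = 64 · (1 + 0.378378) = 64 · 1.378378.

So E[X^2] = 88.216216.


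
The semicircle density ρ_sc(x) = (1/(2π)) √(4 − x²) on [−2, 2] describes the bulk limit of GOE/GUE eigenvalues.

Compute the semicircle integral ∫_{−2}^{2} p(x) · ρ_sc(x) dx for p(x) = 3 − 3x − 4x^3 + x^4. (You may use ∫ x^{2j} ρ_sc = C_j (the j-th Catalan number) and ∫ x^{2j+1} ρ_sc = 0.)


Write p(x) = Σ a_i x^i, split into monomials and integrate each against ρ_sc separately.
Using ∫ x^{2j} ρ_sc = C_j = (1/(j+1)) C(2j, j) (Catalan numbers) and ∫ x^{2j+1} ρ_sc = 0 (odd monomials vanish by symmetry):
  i = 0 (even): a_0 · C_{0} = 3 · 1 = 3
  i = 1 (odd): ∫ x^1 ρ_sc = 0 (vanishes)
  i = 3 (odd): ∫ x^3 ρ_sc = 0 (vanishes)
  i = 4 (even): a_4 · C_{2} = 1 · 2 = 2

Summing the contributions: ∫_{−2}^{2} p(x) ρ_sc(x) dx = 3 + 2 = 5.


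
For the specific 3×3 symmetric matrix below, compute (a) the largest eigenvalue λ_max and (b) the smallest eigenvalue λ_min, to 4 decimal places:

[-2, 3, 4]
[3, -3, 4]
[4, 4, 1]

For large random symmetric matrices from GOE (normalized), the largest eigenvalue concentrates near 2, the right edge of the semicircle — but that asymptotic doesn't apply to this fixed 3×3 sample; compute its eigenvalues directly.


Since M is real symmetric, all three eigenvalues are real; they are the roots of det(λI − M) = λ³ − (tr M) λ² + s λ − det M, where s is the sum of the principal 2×2 minors.
tr M = -2 + (-3) + 1 = -4.
s = ((-2)·(-3) − 3²) + ((-2)·1 − 4²) + ((-3)·1 − 4²) = -3 + (-18) + (-19) = -40.
det M (expand along row 1) = (-2)·(-19) − 3·(-13) + 4·24 = 173.
Characteristic polynomial: λ³ + 4λ² − 40λ − 173 = 0.
Substitute λ = y + (tr M)/3 = y − 1.333333 to remove the quadratic term: y³ + p·y + q = 0 with p = s − (tr M)²/3 = -45.333333 and q = −2(tr M)³/27 + (tr M)·s/3 − det M = -114.925926.
Three real roots ⇒ use the trigonometric (Viète) form: r = 2√(−p/3) = 7.774603, φ = arccos(3q/(p·r)) = arccos(0.978235) = 0.209016 rad.
y_k = r·cos(φ/3 − 2πk/3) for k = 0, 1, 2 gives y = 7.755740, -3.409147, -4.346593.
λ_k = y_k − 1.333333 gives λ = 6.4224, -4.7425, -5.6799 (check: the sum is -4.0000 = tr M).

Hence λ_max = 6.4224 and λ_min = -5.6799.


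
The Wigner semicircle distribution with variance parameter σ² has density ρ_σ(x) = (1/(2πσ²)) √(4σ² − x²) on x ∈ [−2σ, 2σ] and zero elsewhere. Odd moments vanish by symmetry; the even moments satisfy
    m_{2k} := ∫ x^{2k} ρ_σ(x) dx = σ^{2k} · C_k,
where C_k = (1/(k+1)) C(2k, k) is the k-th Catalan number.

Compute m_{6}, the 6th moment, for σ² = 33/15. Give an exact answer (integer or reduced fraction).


By the scaled semicircle moment identity, m_{2k} = σ^{2k} · C_k with k = 3.
C_3 = (1/(k+1)) · C(2k, k) = (1/4) · C(6, 3) = (1/4) · 20 = 5.
σ^{2k} = (σ²)^k = (33/15)^3 = 1331/125.

Therefore m_{6} = σ^{6} · C_3 = (1331/125) · 5 = 1331/25.


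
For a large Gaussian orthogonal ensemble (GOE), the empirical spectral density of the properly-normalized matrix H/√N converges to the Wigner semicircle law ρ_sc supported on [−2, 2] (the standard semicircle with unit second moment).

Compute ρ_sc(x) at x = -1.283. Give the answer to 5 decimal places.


ρ_sc(x) = (1/(2π)) √(4 − x²). With x = -1.283:
  4 − x² = 4 − (-1.283)² = 4 − 1.646089 = 2.353911.
  √(4 − x²) = 1.534246.
  1/(2π) = 0.159155.
  ρ_sc(-1.283) = 0.159155 · 1.534246 = 0.244183.

Rounded to 5 decimal places: ρ_sc(-1.283) ≈ 0.24418.


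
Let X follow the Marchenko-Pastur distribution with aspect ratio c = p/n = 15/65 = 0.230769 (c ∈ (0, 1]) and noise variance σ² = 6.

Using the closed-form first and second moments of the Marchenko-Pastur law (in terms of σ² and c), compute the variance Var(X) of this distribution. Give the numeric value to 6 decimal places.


Recall the MP moments m_1 = E[X] = σ² and m_2 = E[X²] = σ⁴ (1 + c).
m_1 = E[X] = σ² = 6, so m_1² = 36.
m_2 = E[X²] = σ⁴ (1 + c) = 36 · (1 + 0.230769) = 36 · 1.230769 = 44.307692.
(Note m_2 − m_1² simplifies to c · σ⁴ = 0.230769 · 36.)

Var(X) = m_2 − m_1² = 44.307692 − 36 = 8.307692.


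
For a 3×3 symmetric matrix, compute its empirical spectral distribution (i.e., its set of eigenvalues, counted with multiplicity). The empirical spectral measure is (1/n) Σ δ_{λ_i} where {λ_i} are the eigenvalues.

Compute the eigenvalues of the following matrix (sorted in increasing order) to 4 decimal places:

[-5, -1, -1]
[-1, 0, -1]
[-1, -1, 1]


Since M is real symmetric, all three eigenvalues are real; they are the roots of det(λI − M) = λ³ − (tr M) λ² + s λ − det M, where s is the sum of the principal 2×2 minors.
tr M = -5 + 0 + 1 = -4.
s = ((-5)·0 − (-1)²) + ((-5)·1 − (-1)²) + (0·1 − (-1)²) = -1 + (-6) + (-1) = -8.
det M (expand along row 1) = (-5)·(-1) − (-1)·(-2) + (-1)·1 = 2.
Characteristic polynomial: λ³ + 4λ² − 8λ − 2 = 0.
Substitute λ = y + (tr M)/3 = y − 1.333333 to remove the quadratic term: y³ + p·y + q = 0 with p = s − (tr M)²/3 = -13.333333 and q = −2(tr M)³/27 + (tr M)·s/3 − det M = 13.407407.
Three real roots ⇒ use the trigonometric (Viète) form: r = 2√(−p/3) = 4.216370, φ = arccos(3q/(p·r)) = arccos(-0.715465) = 2.368086 rad.
y_k = r·cos(φ/3 − 2πk/3) for k = 0, 1, 2 gives y = 2.969582, 1.107412, -4.076995.
λ_k = y_k − 1.333333 gives λ = 1.6362, -0.2259, -5.4103 (check: the sum is -4.0000 = tr M).

Eigenvalues sorted in increasing order: [-5.4103, -0.2259, 1.6362].


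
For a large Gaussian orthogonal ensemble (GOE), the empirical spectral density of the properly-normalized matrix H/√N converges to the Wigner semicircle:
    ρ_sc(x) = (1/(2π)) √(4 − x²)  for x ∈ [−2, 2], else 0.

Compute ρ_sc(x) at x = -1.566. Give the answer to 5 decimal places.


ρ_sc(x) = (1/(2π)) √(4 − x²). With x = -1.566:
  4 − x² = 4 − (-1.566)² = 4 − 2.452356 = 1.547644.
  √(4 − x²) = 1.244043.
  1/(2π) = 0.159155.
  ρ_sc(-1.566) = 0.159155 · 1.244043 = 0.197996.

Rounded to 5 decimal places: ρ_sc(-1.566) ≈ 0.19800.


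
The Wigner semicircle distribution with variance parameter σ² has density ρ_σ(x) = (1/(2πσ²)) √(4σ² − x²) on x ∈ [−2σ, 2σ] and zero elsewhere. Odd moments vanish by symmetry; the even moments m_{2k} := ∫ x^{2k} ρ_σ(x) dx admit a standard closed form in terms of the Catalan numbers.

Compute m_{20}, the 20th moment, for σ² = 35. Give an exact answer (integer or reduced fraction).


By the scaled semicircle moment identity, m_{2k} = σ^{2k} · C_k with k = 10.
C_10 = (1/(k+1)) · C(2k, k) = (1/11) · C(20, 10) = (1/11) · 184756 = 16796.
σ^{2k} = (σ²)^k = (35)^10 = 2758547353515625.

Therefore m_{20} = σ^{20} · C_10 = 2758547353515625 · 16796 = 46332561349648437500.


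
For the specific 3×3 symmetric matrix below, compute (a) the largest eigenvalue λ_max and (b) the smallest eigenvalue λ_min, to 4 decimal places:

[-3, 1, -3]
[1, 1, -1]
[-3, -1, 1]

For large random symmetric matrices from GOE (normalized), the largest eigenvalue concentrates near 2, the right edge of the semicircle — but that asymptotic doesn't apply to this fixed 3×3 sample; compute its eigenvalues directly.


Since M is real symmetric, all three eigenvalues are real; they are the roots of det(λI − M) = λ³ − (tr M) λ² + s λ − det M, where s is the sum of the principal 2×2 minors.
tr M = -3 + 1 + 1 = -1.
s = ((-3)·1 − 1²) + ((-3)·1 − (-3)²) + (1·1 − (-1)²) = -4 + (-12) + 0 = -16.
det M (expand along row 1) = (-3)·0 − 1·(-2) + (-3)·2 = -4.
Characteristic polynomial: λ³ + λ² − 16λ + 4 = 0.
Substitute λ = y + (tr M)/3 = y − 0.333333 to remove the quadratic term: y³ + p·y + q = 0 with p = s − (tr M)²/3 = -16.333333 and q = −2(tr M)³/27 + (tr M)·s/3 − det M = 9.407407.
Three real roots ⇒ use the trigonometric (Viète) form: r = 2√(−p/3) = 4.666667, φ = arccos(3q/(p·r)) = arccos(-0.370262) = 1.950088 rad.
y_k = r·cos(φ/3 − 2πk/3) for k = 0, 1, 2 gives y = 3.714975, 0.588438, -4.303413.
λ_k = y_k − 0.333333 gives λ = 3.3816, 0.2551, -4.6367 (check: the sum is -1.0000 = tr M).

Hence λ_max = 3.3816 and λ_min = -4.6367.


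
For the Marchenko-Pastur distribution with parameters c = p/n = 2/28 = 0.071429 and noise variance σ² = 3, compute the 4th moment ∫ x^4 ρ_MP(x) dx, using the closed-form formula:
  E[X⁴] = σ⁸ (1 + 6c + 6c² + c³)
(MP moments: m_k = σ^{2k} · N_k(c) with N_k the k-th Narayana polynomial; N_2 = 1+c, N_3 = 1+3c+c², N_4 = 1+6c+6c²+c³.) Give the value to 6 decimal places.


E[X⁴] = σ⁸ (1 + 6c + 6c² + c³) (fourth MP moment). With σ² = 3 (so σ⁸ = 81) and c = 2/28 = 0.071429: E[X⁴] = 81 · (1 + 6·0.071429 + 6·(0.071429)² + (0.071429)³) = 81 · 1.459548.

So E[X^4] = 118.223397.


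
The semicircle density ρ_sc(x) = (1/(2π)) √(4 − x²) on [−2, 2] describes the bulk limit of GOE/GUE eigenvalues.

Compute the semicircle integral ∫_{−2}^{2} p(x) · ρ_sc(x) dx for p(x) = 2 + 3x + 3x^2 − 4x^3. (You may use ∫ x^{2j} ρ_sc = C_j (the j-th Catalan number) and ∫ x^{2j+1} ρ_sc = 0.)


Write p(x) = Σ a_i x^i, split into monomials and integrate each against ρ_sc separately.
Using ∫ x^{2j} ρ_sc = C_j = (1/(j+1)) C(2j, j) (Catalan numbers) and ∫ x^{2j+1} ρ_sc = 0 (odd monomials vanish by symmetry):
  i = 0 (even): a_0 · C_{0} = 2 · 1 = 2
  i = 1 (odd): ∫ x^1 ρ_sc = 0 (vanishes)
  i = 2 (even): a_2 · C_{1} = 3 · 1 = 3
  i = 3 (odd): ∫ x^3 ρ_sc = 0 (vanishes)

Summing the contributions: ∫_{−2}^{2} p(x) ρ_sc(x) dx = 2 + 3 = 5.


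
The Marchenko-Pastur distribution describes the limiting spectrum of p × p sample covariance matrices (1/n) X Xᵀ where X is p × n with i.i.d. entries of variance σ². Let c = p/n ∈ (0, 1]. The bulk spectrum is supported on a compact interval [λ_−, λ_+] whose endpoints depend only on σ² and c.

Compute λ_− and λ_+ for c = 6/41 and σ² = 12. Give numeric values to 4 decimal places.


c = 6/41 = 0.146341; √c = 0.382546.
λ_− = σ² (1 − √c)² = 12 · (1 − 0.382546)² = 12 · (0.617454)² = 4.574993.
λ_+ = σ² (1 + √c)² = 12 · (1 + 0.382546)² = 12 · (1.382546)² = 22.937202.

Rounded to 4 decimal places: λ_− ≈ 4.5750, λ_+ ≈ 22.9372.


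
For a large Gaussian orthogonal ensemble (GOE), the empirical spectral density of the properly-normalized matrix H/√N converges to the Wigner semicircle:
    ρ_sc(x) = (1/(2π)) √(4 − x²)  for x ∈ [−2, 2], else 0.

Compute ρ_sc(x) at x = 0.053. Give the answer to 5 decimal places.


ρ_sc(x) = (1/(2π)) √(4 − x²). With x = 0.053:
  4 − x² = 4 − (0.053)² = 4 − 0.002809 = 3.997191.
  √(4 − x²) = 1.999298.
  1/(2π) = 0.159155.
  ρ_sc(0.053) = 0.159155 · 1.999298 = 0.318198.

Rounded to 5 decimal places: ρ_sc(0.053) ≈ 0.31820.


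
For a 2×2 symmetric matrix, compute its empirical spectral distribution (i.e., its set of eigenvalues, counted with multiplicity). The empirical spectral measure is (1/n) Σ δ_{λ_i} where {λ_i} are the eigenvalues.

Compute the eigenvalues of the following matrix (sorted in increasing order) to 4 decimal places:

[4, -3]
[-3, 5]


Since M is real symmetric, both eigenvalues are real; they are the roots of det(λI − M) = λ² − (tr M) λ + det M.
tr M = 4 + 5 = 9.
det M = 4·5 − (-3)² = 20 − 9 = 11.
Characteristic polynomial: λ² − 9λ + 11 = 0.
Discriminant Δ = (tr M)² − 4·det M = 81 − 44 = 37; √Δ = 6.082763.
λ = (tr M ± √Δ)/2 = (9 ± 6.082763)/2, giving (tr M − √Δ)/2 = 1.4586 and (tr M + √Δ)/2 = 7.5414.

Eigenvalues sorted in increasing order: [1.4586, 7.5414].


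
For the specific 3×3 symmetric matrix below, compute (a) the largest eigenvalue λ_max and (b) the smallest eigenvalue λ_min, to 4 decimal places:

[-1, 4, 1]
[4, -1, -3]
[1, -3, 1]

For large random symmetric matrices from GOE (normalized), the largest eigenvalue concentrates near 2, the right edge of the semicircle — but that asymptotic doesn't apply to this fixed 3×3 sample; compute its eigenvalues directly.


Since M is real symmetric, all three eigenvalues are real; they are the roots of det(λI − M) = λ³ − (tr M) λ² + s λ − det M, where s is the sum of the principal 2×2 minors.
tr M = -1 + (-1) + 1 = -1.
s = ((-1)·(-1) − 4²) + ((-1)·1 − 1²) + ((-1)·1 − (-3)²) = -15 + (-2) + (-10) = -27.
det M (expand along row 1) = (-1)·(-10) − 4·7 + 1·(-11) = -29.
Characteristic polynomial: λ³ + λ² − 27λ + 29 = 0.
Substitute λ = y + (tr M)/3 = y − 0.333333 to remove the quadratic term: y³ + p·y + q = 0 with p = s − (tr M)²/3 = -27.333333 and q = −2(tr M)³/27 + (tr M)·s/3 − det M = 38.074074.
Three real roots ⇒ use the trigonometric (Viète) form: r = 2√(−p/3) = 6.036923, φ = arccos(3q/(p·r)) = arccos(-0.692217) = 2.335353 rad.
y_k = r·cos(φ/3 − 2πk/3) for k = 0, 1, 2 gives y = 4.298302, 1.521923, -5.820225.
λ_k = y_k − 0.333333 gives λ = 3.9650, 1.1886, -6.1536 (check: the sum is -1.0000 = tr M).

Hence λ_max = 3.9650 and λ_min = -6.1536.


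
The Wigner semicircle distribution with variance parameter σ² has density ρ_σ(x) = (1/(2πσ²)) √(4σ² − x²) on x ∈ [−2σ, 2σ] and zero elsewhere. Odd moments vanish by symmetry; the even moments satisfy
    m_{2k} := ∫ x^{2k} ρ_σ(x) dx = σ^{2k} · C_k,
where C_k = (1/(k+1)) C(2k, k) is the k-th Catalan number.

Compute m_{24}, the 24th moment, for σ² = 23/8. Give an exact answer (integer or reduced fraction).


By the scaled semicircle moment identity, m_{2k} = σ^{2k} · C_k with k = 12.
C_12 = (1/(k+1)) · C(2k, k) = (1/13) · C(24, 12) = (1/13) · 2704156 = 208012.
σ^{2k} = (σ²)^k = (23/8)^12 = 21914624432020321/68719476736.

Therefore m_{24} = σ^{24} · C_12 = (21914624432020321/68719476736) · 208012 = 1139626214338352752963/17179869184.


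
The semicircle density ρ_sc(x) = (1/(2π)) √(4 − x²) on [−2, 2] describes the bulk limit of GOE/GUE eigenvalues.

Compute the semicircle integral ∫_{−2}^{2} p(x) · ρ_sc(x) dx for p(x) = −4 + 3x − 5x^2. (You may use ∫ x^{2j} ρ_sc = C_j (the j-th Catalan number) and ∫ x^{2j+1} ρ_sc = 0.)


Write p(x) = Σ a_i x^i, split into monomials and integrate each against ρ_sc separately.
Using ∫ x^{2j} ρ_sc = C_j = (1/(j+1)) C(2j, j) (Catalan numbers) and ∫ x^{2j+1} ρ_sc = 0 (odd monomials vanish by symmetry):
  i = 0 (even): a_0 · C_{0} = -4 · 1 = -4
  i = 1 (odd): ∫ x^1 ρ_sc = 0 (vanishes)
  i = 2 (even): a_2 · C_{1} = -5 · 1 = -5

Summing the contributions: ∫_{−2}^{2} p(x) ρ_sc(x) dx = (-4) + (-5) = -9.


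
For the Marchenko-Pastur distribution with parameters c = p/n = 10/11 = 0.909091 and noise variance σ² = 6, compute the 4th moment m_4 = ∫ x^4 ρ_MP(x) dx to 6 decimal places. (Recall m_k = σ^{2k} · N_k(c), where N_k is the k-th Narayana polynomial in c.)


E[X⁴] = σ⁸ (1 + 6c + 6c² + c³) (fourth MP moment). With σ² = 6 (so σ⁸ = 1296) and c = 10/11 = 0.909091: E[X⁴] = 1296 · (1 + 6·0.909091 + 6·(0.909091)² + (0.909091)³) = 1296 · 12.164538.

So E[X^4] = 15765.241172.


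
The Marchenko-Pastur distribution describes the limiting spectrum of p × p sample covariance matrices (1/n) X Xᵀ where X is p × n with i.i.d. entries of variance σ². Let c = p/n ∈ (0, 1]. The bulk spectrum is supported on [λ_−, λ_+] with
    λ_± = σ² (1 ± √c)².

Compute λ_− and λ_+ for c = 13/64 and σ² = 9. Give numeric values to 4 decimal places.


c = 13/64 = 0.203125; √c = 0.450694.
λ_− = σ² (1 − √c)² = 9 · (1 − 0.450694)² = 9 · (0.549306)² = 2.715635.
λ_+ = σ² (1 + √c)² = 9 · (1 + 0.450694)² = 9 · (1.450694)² = 18.940615.

Rounded to 4 decimal places: λ_− ≈ 2.7156, λ_+ ≈ 18.9406.


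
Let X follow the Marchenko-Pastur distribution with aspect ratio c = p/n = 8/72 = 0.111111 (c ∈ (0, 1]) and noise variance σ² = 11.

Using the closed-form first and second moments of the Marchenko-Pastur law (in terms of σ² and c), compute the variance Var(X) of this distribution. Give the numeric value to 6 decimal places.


Recall the MP moments m_1 = E[X] = σ² and m_2 = E[X²] = σ⁴ (1 + c).
m_1 = E[X] = σ² = 11, so m_1² = 121.
m_2 = E[X²] = σ⁴ (1 + c) = 121 · (1 + 0.111111) = 121 · 1.111111 = 134.444444.
(Note m_2 − m_1² simplifies to c · σ⁴ = 0.111111 · 121.)

Var(X) = m_2 − m_1² = 134.444444 − 121 = 13.444444.


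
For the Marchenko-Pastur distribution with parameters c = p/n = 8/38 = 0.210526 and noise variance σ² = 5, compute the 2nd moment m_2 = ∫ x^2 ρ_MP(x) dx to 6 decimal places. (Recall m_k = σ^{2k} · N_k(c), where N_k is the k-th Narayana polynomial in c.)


E[X²] = σ⁴ (1 + c) (second MP moment). With σ² = 5 (so σ⁴ = 25) and c = 8/38 = 0.210526: E[X²] = 25 · (1 + 0.210526) = 25 · 1.210526.

So E[X^2] = 30.263158.


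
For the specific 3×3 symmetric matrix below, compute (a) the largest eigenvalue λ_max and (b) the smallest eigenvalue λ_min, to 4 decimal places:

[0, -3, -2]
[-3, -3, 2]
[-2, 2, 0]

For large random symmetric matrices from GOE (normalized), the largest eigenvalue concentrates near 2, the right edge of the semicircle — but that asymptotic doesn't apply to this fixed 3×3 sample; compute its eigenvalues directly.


Since M is real symmetric, all three eigenvalues are real; they are the roots of det(λI − M) = λ³ − (tr M) λ² + s λ − det M, where s is the sum of the principal 2×2 minors.
tr M = 0 + (-3) + 0 = -3.
s = (0·(-3) − (-3)²) + (0·0 − (-2)²) + ((-3)·0 − 2²) = -9 + (-4) + (-4) = -17.
det M (expand along row 1) = 0·(-4) − (-3)·4 + (-2)·(-12) = 36.
Characteristic polynomial: λ³ + 3λ² − 17λ − 36 = 0.
Substitute λ = y + (tr M)/3 = y − 1.000000 to remove the quadratic term: y³ + p·y + q = 0 with p = s − (tr M)²/3 = -20.000000 and q = −2(tr M)³/27 + (tr M)·s/3 − det M = -17.000000.
Three real roots ⇒ use the trigonometric (Viète) form: r = 2√(−p/3) = 5.163978, φ = arccos(3q/(p·r)) = arccos(0.493805) = 1.054336 rad.
y_k = r·cos(φ/3 − 2πk/3) for k = 0, 1, 2 gives y = 4.848336, -0.884612, -3.963723.
λ_k = y_k − 1.000000 gives λ = 3.8483, -1.8846, -4.9637 (check: the sum is -3.0000 = tr M).

Hence λ_max = 3.8483 and λ_min = -4.9637.


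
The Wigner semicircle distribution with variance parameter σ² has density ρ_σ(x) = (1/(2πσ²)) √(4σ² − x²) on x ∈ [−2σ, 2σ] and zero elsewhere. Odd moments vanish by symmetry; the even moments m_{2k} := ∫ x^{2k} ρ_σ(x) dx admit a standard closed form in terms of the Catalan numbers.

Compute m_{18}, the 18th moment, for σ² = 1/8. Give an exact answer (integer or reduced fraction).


By the scaled semicircle moment identity, m_{2k} = σ^{2k} · C_k with k = 9.
C_9 = (1/(k+1)) · C(2k, k) = (1/10) · C(18, 9) = (1/10) · 48620 = 4862.
σ^{2k} = (σ²)^k = (1/8)^9 = 1/134217728.

Therefore m_{18} = σ^{18} · C_9 = (1/134217728) · 4862 = 2431/67108864.


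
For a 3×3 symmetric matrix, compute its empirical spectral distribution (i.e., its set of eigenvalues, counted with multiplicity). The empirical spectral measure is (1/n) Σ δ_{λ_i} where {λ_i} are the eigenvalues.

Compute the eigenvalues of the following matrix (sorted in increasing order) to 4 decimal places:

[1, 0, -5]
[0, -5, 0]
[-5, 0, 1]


Since M is real symmetric, all three eigenvalues are real; they are the roots of det(λI − M) = λ³ − (tr M) λ² + s λ − det M, where s is the sum of the principal 2×2 minors.
tr M = 1 + (-5) + 1 = -3.
s = (1·(-5) − 0²) + (1·1 − (-5)²) + ((-5)·1 − 0²) = -5 + (-24) + (-5) = -34.
det M (expand along row 1) = 1·(-5) − 0·0 + (-5)·(-25) = 120.
Characteristic polynomial: λ³ + 3λ² − 34λ − 120 = 0.
Substitute λ = y + (tr M)/3 = y − 1.000000 to remove the quadratic term: y³ + p·y + q = 0 with p = s − (tr M)²/3 = -37.000000 and q = −2(tr M)³/27 + (tr M)·s/3 − det M = -84.000000.
Three real roots ⇒ use the trigonometric (Viète) form: r = 2√(−p/3) = 7.023769, φ = arccos(3q/(p·r)) = arccos(0.969680) = 0.246877 rad.
y_k = r·cos(φ/3 − 2πk/3) for k = 0, 1, 2 gives y = 7.000000, -3.000000, -4.000000.
λ_k = y_k − 1.000000 gives λ = 6.0000, -4.0000, -5.0000 (check: the sum is -3.0000 = tr M).

Eigenvalues sorted in increasing order: [-5.0000, -4.0000, 6.0000].


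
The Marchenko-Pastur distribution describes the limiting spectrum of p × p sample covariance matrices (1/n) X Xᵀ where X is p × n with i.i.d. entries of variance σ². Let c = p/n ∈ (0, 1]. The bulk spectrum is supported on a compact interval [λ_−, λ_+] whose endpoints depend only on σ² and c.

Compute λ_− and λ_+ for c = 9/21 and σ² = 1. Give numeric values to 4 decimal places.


c = 9/21 = 0.428571; √c = 0.654654.
λ_− = σ² (1 − √c)² = 1 · (1 − 0.654654)² = 1 · (0.345346)² = 0.119264.
λ_+ = σ² (1 + √c)² = 1 · (1 + 0.654654)² = 1 · (1.654654)² = 2.737879.

Rounded to 4 decimal places: λ_− ≈ 0.1193, λ_+ ≈ 2.7379.


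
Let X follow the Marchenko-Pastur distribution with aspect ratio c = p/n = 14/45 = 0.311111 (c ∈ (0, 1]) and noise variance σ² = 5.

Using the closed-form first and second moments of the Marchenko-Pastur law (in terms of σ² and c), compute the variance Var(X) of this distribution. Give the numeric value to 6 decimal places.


Recall the MP moments m_1 = E[X] = σ² and m_2 = E[X²] = σ⁴ (1 + c).
m_1 = E[X] = σ² = 5, so m_1² = 25.
m_2 = E[X²] = σ⁴ (1 + c) = 25 · (1 + 0.311111) = 25 · 1.311111 = 32.777778.
(Note m_2 − m_1² simplifies to c · σ⁴ = 0.311111 · 25.)

Var(X) = m_2 − m_1² = 32.777778 − 25 = 7.777778.


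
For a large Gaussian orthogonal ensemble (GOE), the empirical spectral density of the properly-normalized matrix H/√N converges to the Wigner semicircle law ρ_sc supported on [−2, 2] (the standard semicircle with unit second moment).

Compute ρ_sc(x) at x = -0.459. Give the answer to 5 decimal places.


ρ_sc(x) = (1/(2π)) √(4 − x²). With x = -0.459:
  4 − x² = 4 − (-0.459)² = 4 − 0.210681 = 3.789319.
  √(4 − x²) = 1.946617.
  1/(2π) = 0.159155.
  ρ_sc(-0.459) = 0.159155 · 1.946617 = 0.309814.

Rounded to 5 decimal places: ρ_sc(-0.459) ≈ 0.30981.


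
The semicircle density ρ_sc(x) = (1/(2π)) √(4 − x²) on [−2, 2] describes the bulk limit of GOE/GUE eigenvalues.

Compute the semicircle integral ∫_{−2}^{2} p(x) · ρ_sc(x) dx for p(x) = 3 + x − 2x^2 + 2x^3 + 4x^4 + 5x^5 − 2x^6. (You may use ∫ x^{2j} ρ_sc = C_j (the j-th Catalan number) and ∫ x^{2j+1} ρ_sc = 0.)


Write p(x) = Σ a_i x^i, split into monomials and integrate each against ρ_sc separately.
Using ∫ x^{2j} ρ_sc = C_j = (1/(j+1)) C(2j, j) (Catalan numbers) and ∫ x^{2j+1} ρ_sc = 0 (odd monomials vanish by symmetry):
  i = 0 (even): a_0 · C_{0} = 3 · 1 = 3
  i = 1 (odd): ∫ x^1 ρ_sc = 0 (vanishes)
  i = 2 (even): a_2 · C_{1} = -2 · 1 = -2
  i = 3 (odd): ∫ x^3 ρ_sc = 0 (vanishes)
  i = 4 (even): a_4 · C_{2} = 4 · 2 = 8
  i = 5 (odd): ∫ x^5 ρ_sc = 0 (vanishes)
  i = 6 (even): a_6 · C_{3} = -2 · 5 = -10

Summing the contributions: ∫_{−2}^{2} p(x) ρ_sc(x) dx = 3 + (-2) + 8 + (-10) = -1.
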